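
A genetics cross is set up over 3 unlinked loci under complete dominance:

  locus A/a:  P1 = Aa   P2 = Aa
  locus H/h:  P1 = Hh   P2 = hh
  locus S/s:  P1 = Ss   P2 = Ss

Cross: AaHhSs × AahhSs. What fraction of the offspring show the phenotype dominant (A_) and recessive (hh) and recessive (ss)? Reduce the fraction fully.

AaHhSs gametes: AHS×1, AHs×1, AhS×1, Ahs×1, aHS×1, aHs×1, ahS×1, ahs×1
AahhSs gametes: AhS×2, Ahs×2, ahS×2, ahs×2
AaHhSs×AahhSs grid (8·8=64): AAHhSS=2 AAHhSs=4 AAHhss=2 AAhhSS=2 AAhhSs=4 AAhhss=2 AaHhSS=4 AaHhSs=8 AaHhss=4 AahhSS=4 AahhSs=8 Aahhss=4 aaHhSS=2 aaHhSs=4 aaHhss=2 aahhSS=2 aahhSs=4 aahhss=2
A_ hh ss hits 6/64; gcd=2; 6÷2/64÷2 = 3/32

P(A_ hh ss) = 3/32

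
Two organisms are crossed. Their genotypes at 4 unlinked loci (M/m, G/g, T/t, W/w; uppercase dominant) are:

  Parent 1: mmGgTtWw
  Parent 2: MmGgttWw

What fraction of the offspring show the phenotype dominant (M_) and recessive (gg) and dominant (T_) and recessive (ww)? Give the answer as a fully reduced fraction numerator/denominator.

mmGgTtWw gametes: mGTW×2, mGTw×2, mGtW×2, mGtw×2, mgTW×2, mgTw×2, mgtW×2, mgtw×2
MmGgttWw gametes: MGtW×2, MGtw×2, MgtW×2, Mgtw×2, mGtW×2, mGtw×2, mgtW×2, mgtw×2
mmGgTtWw×MmGgttWw grid (16·16=256): MmGGTtWW=4 MmGGTtWw=8 MmGGTtww=4 MmGGttWW=4 MmGGttWw=8 MmGGttww=4 MmGgTtWW=8 MmGgTtWw=16 MmGgTtww=8 MmGgttWW=8 MmGgttWw=16 MmGgttww=8 MmggTtWW=4 MmggTtWw=8 MmggTtww=4 MmggttWW=4 MmggttWw=8 Mmggttww=4 mmGGTtWW=4 mmGGTtWw=8 mmGGTtww=4 mmGGttWW=4 mmGGttWw=8 mmGGttww=4 mmGgTtWW=8 mmGgTtWw=16 mmGgTtww=8 mmGgttWW=8 mmGgttWw=16 mmGgttww=8 mmggTtWW=4 mmggTtWw=8 mmggTtww=4 mmggttWW=4 mmggttWw=8 mmggttww=4
M_ gg T_ ww hits 4/256; gcd=4; 4÷4/256÷4 = 1/64

P(M_ gg T_ ww) = 1/64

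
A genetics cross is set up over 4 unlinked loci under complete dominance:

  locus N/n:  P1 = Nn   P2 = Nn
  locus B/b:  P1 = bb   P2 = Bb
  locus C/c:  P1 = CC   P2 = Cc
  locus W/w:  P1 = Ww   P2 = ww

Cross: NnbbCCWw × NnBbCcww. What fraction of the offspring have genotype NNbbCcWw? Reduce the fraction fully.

NnbbCCWw gametes: NbCW×4, NbCw×4, nbCW×4, nbCw×4
NnBbCcww gametes: NBCw×2, NBcw×2, NbCw×2, Nbcw×2, nBCw×2, nBcw×2, nbCw×2, nbcw×2
NnbbCCWw×NnBbCcww grid (16·16=256): NNBbCCWw=8 NNBbCCww=8 NNBbCcWw=8 NNBbCcww=8 NNbbCCWw=8 NNbbCCww=8 NNbbCcWw=8 NNbbCcww=8 NnBbCCWw=16 NnBbCCww=16 NnBbCcWw=16 NnBbCcww=16 NnbbCCWw=16 NnbbCCww=16 NnbbCcWw=16 NnbbCcww=16 nnBbCCWw=8 nnBbCCww=8 nnBbCcWw=8 nnBbCcww=8 nnbbCCWw=8 nnbbCCww=8 nnbbCcWw=8 nnbbCcww=8
NNbbCcWw hits 8/256; gcd=8; 8÷8/256÷8 = 1/32

P(NNbbCcWw) = 1/32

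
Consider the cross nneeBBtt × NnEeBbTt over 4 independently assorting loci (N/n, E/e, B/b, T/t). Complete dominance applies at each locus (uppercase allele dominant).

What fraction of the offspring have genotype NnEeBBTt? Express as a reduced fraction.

P(NnEeBBTt) = 1/16

nneeBBtt gametes: neBt×16
NnEeBbTt gametes: NEBT×1, NEBt×1, NEbT×1, NEbt×1, NeBT×1, NeBt×1, NebT×1, Nebt×1, nEBT×1, nEBt×1, nEbT×1, nEbt×1, neBT×1, neBt×1, nebT×1, nebt×1
nneeBBtt×NnEeBbTt grid (16·16=256): NnEeBBTt=16 NnEeBBtt=16 NnEeBbTt=16 NnEeBbtt=16 NneeBBTt=16 NneeBBtt=16 NneeBbTt=16 NneeBbtt=16 nnEeBBTt=16 nnEeBBtt=16 nnEeBbTt=16 nnEeBbtt=16 nneeBBTt=16 nneeBBtt=16 nneeBbTt=16 nneeBbtt=16
NnEeBBTt hits 16/256; gcd=16; 16÷16/256÷16 = 1/16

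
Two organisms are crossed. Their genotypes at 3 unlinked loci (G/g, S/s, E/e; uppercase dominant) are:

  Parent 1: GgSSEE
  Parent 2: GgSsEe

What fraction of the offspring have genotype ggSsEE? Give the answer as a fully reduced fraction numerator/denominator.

GgSSEE gametes: GSE×4, gSE×4
GgSsEe gametes: GSE×1, GSe×1, GsE×1, Gse×1, gSE×1, gSe×1, gsE×1, gse×1
GgSSEE×GgSsEe grid (8·8=64): GGSSEE=4 GGSSEe=4 GGSsEE=4 GGSsEe=4 GgSSEE=8 GgSSEe=8 GgSsEE=8 GgSsEe=8 ggSSEE=4 ggSSEe=4 ggSsEE=4 ggSsEe=4
ggSsEE hits 4/64; gcd=4; 4÷4/64÷4 = 1/16

P(ggSsEE) = 1/16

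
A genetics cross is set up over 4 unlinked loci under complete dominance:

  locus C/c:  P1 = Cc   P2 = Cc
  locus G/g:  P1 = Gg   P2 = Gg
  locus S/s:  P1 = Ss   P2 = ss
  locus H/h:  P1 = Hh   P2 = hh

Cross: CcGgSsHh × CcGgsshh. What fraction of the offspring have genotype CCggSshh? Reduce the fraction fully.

CcGgSsHh gametes: CGSH×1, CGSh×1, CGsH×1, CGsh×1, CgSH×1, CgSh×1, CgsH×1, Cgsh×1, cGSH×1, cGSh×1, cGsH×1, cGsh×1, cgSH×1, cgSh×1, cgsH×1, cgsh×1
CcGgsshh gametes: CGsh×4, Cgsh×4, cGsh×4, cgsh×4
CcGgSsHh×CcGgsshh grid (16·16=256): CCGGSsHh=4 CCGGSshh=4 CCGGssHh=4 CCGGsshh=4 CCGgSsHh=8 CCGgSshh=8 CCGgssHh=8 CCGgsshh=8 CCggSsHh=4 CCggSshh=4 CCggssHh=4 CCggsshh=4 CcGGSsHh=8 CcGGSshh=8 CcGGssHh=8 CcGGsshh=8 CcGgSsHh=16 CcGgSshh=16 CcGgssHh=16 CcGgsshh=16 CcggSsHh=8 CcggSshh=8 CcggssHh=8 Ccggsshh=8 ccGGSsHh=4 ccGGSshh=4 ccGGssHh=4 ccGGsshh=4 ccGgSsHh=8 ccGgSshh=8 ccGgssHh=8 ccGgsshh=8 ccggSsHh=4 ccggSshh=4 ccggssHh=4 ccggsshh=4
CCggSshh hits 4/256; gcd=4; 4÷4/256÷4 = 1/64

P(CCggSshh) = 1/64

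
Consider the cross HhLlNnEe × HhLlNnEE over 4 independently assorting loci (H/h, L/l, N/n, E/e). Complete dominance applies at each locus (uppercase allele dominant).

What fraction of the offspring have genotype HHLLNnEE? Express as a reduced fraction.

P(HHLLNnEE) = 1/64

HhLlNnEe gametes: HLNE×1, HLNe×1, HLnE×1, HLne×1, HlNE×1, HlNe×1, HlnE×1, Hlne×1, hLNE×1, hLNe×1, hLnE×1, hLne×1, hlNE×1, hlNe×1, hlnE×1, hlne×1
HhLlNnEE gametes: HLNE×2, HLnE×2, HlNE×2, HlnE×2, hLNE×2, hLnE×2, hlNE×2, hlnE×2
HhLlNnEe×HhLlNnEE grid (16·16=256): HHLLNNEE=2 HHLLNNEe=2 HHLLNnEE=4 HHLLNnEe=4 HHLLnnEE=2 HHLLnnEe=2 HHLlNNEE=4 HHLlNNEe=4 HHLlNnEE=8 HHLlNnEe=8 HHLlnnEE=4 HHLlnnEe=4 HHllNNEE=2 HHllNNEe=2 HHllNnEE=4 HHllNnEe=4 HHllnnEE=2 HHllnnEe=2 HhLLNNEE=4 HhLLNNEe=4 HhLLNnEE=8 HhLLNnEe=8 HhLLnnEE=4 HhLLnnEe=4 HhLlNNEE=8 HhLlNNEe=8 HhLlNnEE=16 HhLlNnEe=16 HhLlnnEE=8 HhLlnnEe=8 HhllNNEE=4 HhllNNEe=4 HhllNnEE=8 HhllNnEe=8 HhllnnEE=4 HhllnnEe=4 hhLLNNEE=2 hhLLNNEe=2 hhLLNnEE=4 hhLLNnEe=4 hhLLnnEE=2 hhLLnnEe=2 hhLlNNEE=4 hhLlNNEe=4 hhLlNnEE=8 hhLlNnEe=8 hhLlnnEE=4 hhLlnnEe=4 hhllNNEE=2 hhllNNEe=2 hhllNnEE=4 hhllNnEe=4 hhllnnEE=2 hhllnnEe=2
HHLLNnEE hits 4/256; gcd=4; 4÷4/256÷4 = 1/64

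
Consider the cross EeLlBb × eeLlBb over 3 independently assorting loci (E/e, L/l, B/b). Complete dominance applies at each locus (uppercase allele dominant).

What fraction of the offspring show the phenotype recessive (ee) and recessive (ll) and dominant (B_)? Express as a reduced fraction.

EeLlBb gametes: ELB×1, ELb×1, ElB×1, Elb×1, eLB×1, eLb×1, elB×1, elb×1
eeLlBb gametes: eLB×2, eLb×2, elB×2, elb×2
EeLlBb×eeLlBb grid (8·8=64): EeLLBB=2 EeLLBb=4 EeLLbb=2 EeLlBB=4 EeLlBb=8 EeLlbb=4 EellBB=2 EellBb=4 Eellbb=2 eeLLBB=2 eeLLBb=4 eeLLbb=2 eeLlBB=4 eeLlBb=8 eeLlbb=4 eellBB=2 eellBb=4 eellbb=2
ee ll B_ hits 6/64; gcd=2; 6÷2/64÷2 = 3/32

P(ee ll B_) = 3/32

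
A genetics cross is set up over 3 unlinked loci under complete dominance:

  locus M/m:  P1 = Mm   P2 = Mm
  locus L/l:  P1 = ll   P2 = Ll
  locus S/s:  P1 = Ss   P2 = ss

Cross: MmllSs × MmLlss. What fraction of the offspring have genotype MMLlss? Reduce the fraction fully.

MmllSs gametes: MlS×2, Mls×2, mlS×2, mls×2
MmLlss gametes: MLs×2, Mls×2, mLs×2, mls×2
MmllSs×MmLlss grid (8·8=64): MMLlSs=4 MMLlss=4 MMllSs=4 MMllss=4 MmLlSs=8 MmLlss=8 MmllSs=8 Mmllss=8 mmLlSs=4 mmLlss=4 mmllSs=4 mmllss=4
MMLlss hits 4/64; gcd=4; 4÷4/64÷4 = 1/16

P(MMLlss) = 1/16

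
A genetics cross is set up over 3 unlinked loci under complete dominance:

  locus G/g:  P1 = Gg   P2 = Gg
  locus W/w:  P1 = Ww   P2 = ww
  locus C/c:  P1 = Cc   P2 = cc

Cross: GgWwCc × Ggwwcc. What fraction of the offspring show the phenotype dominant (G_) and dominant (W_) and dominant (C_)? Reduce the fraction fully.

GgWwCc gametes: GWC×1, GWc×1, GwC×1, Gwc×1, gWC×1, gWc×1, gwC×1, gwc×1
Ggwwcc gametes: Gwc×4, gwc×4
GgWwCc×Ggwwcc grid (8·8=64): GGWwCc=4 GGWwcc=4 GGwwCc=4 GGwwcc=4 GgWwCc=8 GgWwcc=8 GgwwCc=8 Ggwwcc=8 ggWwCc=4 ggWwcc=4 ggwwCc=4 ggwwcc=4
G_ W_ C_ hits 12/64; gcd=4; 12÷4/64÷4 = 3/16

P(G_ W_ C_) = 3/16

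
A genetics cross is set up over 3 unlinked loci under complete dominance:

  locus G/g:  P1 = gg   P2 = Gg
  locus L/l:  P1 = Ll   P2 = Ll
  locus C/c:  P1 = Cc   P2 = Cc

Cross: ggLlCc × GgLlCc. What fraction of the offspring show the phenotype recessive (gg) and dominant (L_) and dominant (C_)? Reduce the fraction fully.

P(gg L_ C_) = 9/32

ggLlCc gametes: gLC×2, gLc×2, glC×2, glc×2
GgLlCc gametes: GLC×1, GLc×1, GlC×1, Glc×1, gLC×1, gLc×1, glC×1, glc×1
ggLlCc×GgLlCc grid (8·8=64): GgLLCC=2 GgLLCc=4 GgLLcc=2 GgLlCC=4 GgLlCc=8 GgLlcc=4 GgllCC=2 GgllCc=4 Ggllcc=2 ggLLCC=2 ggLLCc=4 ggLLcc=2 ggLlCC=4 ggLlCc=8 ggLlcc=4 ggllCC=2 ggllCc=4 ggllcc=2
gg L_ C_ hits 18/64; gcd=2; 18÷2/64÷2 = 9/32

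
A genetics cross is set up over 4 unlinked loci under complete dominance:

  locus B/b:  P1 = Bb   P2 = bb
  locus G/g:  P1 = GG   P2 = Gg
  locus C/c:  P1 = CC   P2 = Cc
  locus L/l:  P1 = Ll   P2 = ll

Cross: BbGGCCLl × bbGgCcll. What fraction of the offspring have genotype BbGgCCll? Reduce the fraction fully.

P(BbGgCCll) = 1/16

BbGGCCLl gametes: BGCL×4, BGCl×4, bGCL×4, bGCl×4
bbGgCcll gametes: bGCl×4, bGcl×4, bgCl×4, bgcl×4
BbGGCCLl×bbGgCcll grid (16·16=256): BbGGCCLl=16 BbGGCCll=16 BbGGCcLl=16 BbGGCcll=16 BbGgCCLl=16 BbGgCCll=16 BbGgCcLl=16 BbGgCcll=16 bbGGCCLl=16 bbGGCCll=16 bbGGCcLl=16 bbGGCcll=16 bbGgCCLl=16 bbGgCCll=16 bbGgCcLl=16 bbGgCcll=16
BbGgCCll hits 16/256; gcd=16; 16÷16/256÷16 = 1/16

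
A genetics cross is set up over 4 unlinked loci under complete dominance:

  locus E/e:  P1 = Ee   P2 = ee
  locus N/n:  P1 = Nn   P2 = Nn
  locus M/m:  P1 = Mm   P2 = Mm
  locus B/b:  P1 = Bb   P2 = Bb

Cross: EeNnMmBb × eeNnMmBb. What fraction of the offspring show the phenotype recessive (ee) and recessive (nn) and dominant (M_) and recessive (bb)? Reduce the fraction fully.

EeNnMmBb gametes: ENMB×1, ENMb×1, ENmB×1, ENmb×1, EnMB×1, EnMb×1, EnmB×1, Enmb×1, eNMB×1, eNMb×1, eNmB×1, eNmb×1, enMB×1, enMb×1, enmB×1, enmb×1
eeNnMmBb gametes: eNMB×2, eNMb×2, eNmB×2, eNmb×2, enMB×2, enMb×2, enmB×2, enmb×2
EeNnMmBb×eeNnMmBb grid (16·16=256): EeNNMMBB=2 EeNNMMBb=4 EeNNMMbb=2 EeNNMmBB=4 EeNNMmBb=8 EeNNMmbb=4 EeNNmmBB=2 EeNNmmBb=4 EeNNmmbb=2 EeNnMMBB=4 EeNnMMBb=8 EeNnMMbb=4 EeNnMmBB=8 EeNnMmBb=16 EeNnMmbb=8 EeNnmmBB=4 EeNnmmBb=8 EeNnmmbb=4 EennMMBB=2 EennMMBb=4 EennMMbb=2 EennMmBB=4 EennMmBb=8 EennMmbb=4 EennmmBB=2 EennmmBb=4 Eennmmbb=2 eeNNMMBB=2 eeNNMMBb=4 eeNNMMbb=2 eeNNMmBB=4 eeNNMmBb=8 eeNNMmbb=4 eeNNmmBB=2 eeNNmmBb=4 eeNNmmbb=2 eeNnMMBB=4 eeNnMMBb=8 eeNnMMbb=4 eeNnMmBB=8 eeNnMmBb=16 eeNnMmbb=8 eeNnmmBB=4 eeNnmmBb=8 eeNnmmbb=4 eennMMBB=2 eennMMBb=4 eennMMbb=2 eennMmBB=4 eennMmBb=8 eennMmbb=4 eennmmBB=2 eennmmBb=4 eennmmbb=2
ee nn M_ bb hits 6/256; gcd=2; 6÷2/256÷2 = 3/128

P(ee nn M_ bb) = 3/128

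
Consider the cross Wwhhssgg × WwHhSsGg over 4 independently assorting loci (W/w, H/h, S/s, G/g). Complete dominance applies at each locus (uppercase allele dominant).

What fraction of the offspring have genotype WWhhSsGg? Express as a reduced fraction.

Wwhhssgg gametes: Whsg×8, whsg×8
WwHhSsGg gametes: WHSG×1, WHSg×1, WHsG×1, WHsg×1, WhSG×1, WhSg×1, WhsG×1, Whsg×1, wHSG×1, wHSg×1, wHsG×1, wHsg×1, whSG×1, whSg×1, whsG×1, whsg×1
Wwhhssgg×WwHhSsGg grid (16·16=256): WWHhSsGg=8 WWHhSsgg=8 WWHhssGg=8 WWHhssgg=8 WWhhSsGg=8 WWhhSsgg=8 WWhhssGg=8 WWhhssgg=8 WwHhSsGg=16 WwHhSsgg=16 WwHhssGg=16 WwHhssgg=16 WwhhSsGg=16 WwhhSsgg=16 WwhhssGg=16 Wwhhssgg=16 wwHhSsGg=8 wwHhSsgg=8 wwHhssGg=8 wwHhssgg=8 wwhhSsGg=8 wwhhSsgg=8 wwhhssGg=8 wwhhssgg=8
WWhhSsGg hits 8/256; gcd=8; 8÷8/256÷8 = 1/32

P(WWhhSsGg) = 1/32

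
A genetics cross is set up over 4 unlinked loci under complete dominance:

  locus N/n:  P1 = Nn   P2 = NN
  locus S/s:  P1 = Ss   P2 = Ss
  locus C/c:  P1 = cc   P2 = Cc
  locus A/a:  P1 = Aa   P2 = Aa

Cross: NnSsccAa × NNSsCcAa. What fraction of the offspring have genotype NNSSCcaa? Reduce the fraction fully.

NnSsccAa gametes: NScA×2, NSca×2, NscA×2, Nsca×2, nScA×2, nSca×2, nscA×2, nsca×2
NNSsCcAa gametes: NSCA×2, NSCa×2, NScA×2, NSca×2, NsCA×2, NsCa×2, NscA×2, Nsca×2
NnSsccAa×NNSsCcAa grid (16·16=256): NNSSCcAA=4 NNSSCcAa=8 NNSSCcaa=4 NNSSccAA=4 NNSSccAa=8 NNSSccaa=4 NNSsCcAA=8 NNSsCcAa=16 NNSsCcaa=8 NNSsccAA=8 NNSsccAa=16 NNSsccaa=8 NNssCcAA=4 NNssCcAa=8 NNssCcaa=4 NNssccAA=4 NNssccAa=8 NNssccaa=4 NnSSCcAA=4 NnSSCcAa=8 NnSSCcaa=4 NnSSccAA=4 NnSSccAa=8 NnSSccaa=4 NnSsCcAA=8 NnSsCcAa=16 NnSsCcaa=8 NnSsccAA=8 NnSsccAa=16 NnSsccaa=8 NnssCcAA=4 NnssCcAa=8 NnssCcaa=4 NnssccAA=4 NnssccAa=8 Nnssccaa=4
NNSSCcaa hits 4/256; gcd=4; 4÷4/256÷4 = 1/64

P(NNSSCcaa) = 1/64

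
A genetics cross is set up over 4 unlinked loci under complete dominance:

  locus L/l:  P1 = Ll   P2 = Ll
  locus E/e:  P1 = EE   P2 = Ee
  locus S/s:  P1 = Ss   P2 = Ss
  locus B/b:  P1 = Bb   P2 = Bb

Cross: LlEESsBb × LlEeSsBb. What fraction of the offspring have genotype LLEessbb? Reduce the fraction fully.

LlEESsBb gametes: LESB×2, LESb×2, LEsB×2, LEsb×2, lESB×2, lESb×2, lEsB×2, lEsb×2
LlEeSsBb gametes: LESB×1, LESb×1, LEsB×1, LEsb×1, LeSB×1, LeSb×1, LesB×1, Lesb×1, lESB×1, lESb×1, lEsB×1, lEsb×1, leSB×1, leSb×1, lesB×1, lesb×1
LlEESsBb×LlEeSsBb grid (16·16=256): LLEESSBB=2 LLEESSBb=4 LLEESSbb=2 LLEESsBB=4 LLEESsBb=8 LLEESsbb=4 LLEEssBB=2 LLEEssBb=4 LLEEssbb=2 LLEeSSBB=2 LLEeSSBb=4 LLEeSSbb=2 LLEeSsBB=4 LLEeSsBb=8 LLEeSsbb=4 LLEessBB=2 LLEessBb=4 LLEessbb=2 LlEESSBB=4 LlEESSBb=8 LlEESSbb=4 LlEESsBB=8 LlEESsBb=16 LlEESsbb=8 LlEEssBB=4 LlEEssBb=8 LlEEssbb=4 LlEeSSBB=4 LlEeSSBb=8 LlEeSSbb=4 LlEeSsBB=8 LlEeSsBb=16 LlEeSsbb=8 LlEessBB=4 LlEessBb=8 LlEessbb=4 llEESSBB=2 llEESSBb=4 llEESSbb=2 llEESsBB=4 llEESsBb=8 llEESsbb=4 llEEssBB=2 llEEssBb=4 llEEssbb=2 llEeSSBB=2 llEeSSBb=4 llEeSSbb=2 llEeSsBB=4 llEeSsBb=8 llEeSsbb=4 llEessBB=2 llEessBb=4 llEessbb=2
LLEessbb hits 2/256; gcd=2; 2÷2/256÷2 = 1/128

P(LLEessbb) = 1/128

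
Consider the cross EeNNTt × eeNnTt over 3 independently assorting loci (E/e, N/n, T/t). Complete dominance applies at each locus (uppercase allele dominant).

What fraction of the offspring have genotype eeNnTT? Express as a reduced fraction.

EeNNTt gametes: ENT×2, ENt×2, eNT×2, eNt×2
eeNnTt gametes: eNT×2, eNt×2, enT×2, ent×2
EeNNTt×eeNnTt grid (8·8=64): EeNNTT=4 EeNNTt=8 EeNNtt=4 EeNnTT=4 EeNnTt=8 EeNntt=4 eeNNTT=4 eeNNTt=8 eeNNtt=4 eeNnTT=4 eeNnTt=8 eeNntt=4
eeNnTT hits 4/64; gcd=4; 4÷4/64÷4 = 1/16

P(eeNnTT) = 1/16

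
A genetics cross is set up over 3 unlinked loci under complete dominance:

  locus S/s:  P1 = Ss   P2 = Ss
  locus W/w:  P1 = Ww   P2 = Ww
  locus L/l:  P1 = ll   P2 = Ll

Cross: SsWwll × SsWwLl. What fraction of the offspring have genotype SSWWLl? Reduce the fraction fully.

SsWwll gametes: SWl×2, Swl×2, sWl×2, swl×2
SsWwLl gametes: SWL×1, SWl×1, SwL×1, Swl×1, sWL×1, sWl×1, swL×1, swl×1
SsWwll×SsWwLl grid (8·8=64): SSWWLl=2 SSWWll=2 SSWwLl=4 SSWwll=4 SSwwLl=2 SSwwll=2 SsWWLl=4 SsWWll=4 SsWwLl=8 SsWwll=8 SswwLl=4 Sswwll=4 ssWWLl=2 ssWWll=2 ssWwLl=4 ssWwll=4 sswwLl=2 sswwll=2
SSWWLl hits 2/64; gcd=2; 2÷2/64÷2 = 1/32

P(SSWWLl) = 1/32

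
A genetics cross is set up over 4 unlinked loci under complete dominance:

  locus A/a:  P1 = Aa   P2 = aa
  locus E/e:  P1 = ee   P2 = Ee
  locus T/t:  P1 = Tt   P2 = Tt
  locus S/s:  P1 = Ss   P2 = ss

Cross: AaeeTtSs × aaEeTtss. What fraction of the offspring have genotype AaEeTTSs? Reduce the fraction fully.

AaeeTtSs gametes: AeTS×2, AeTs×2, AetS×2, Aets×2, aeTS×2, aeTs×2, aetS×2, aets×2
aaEeTtss gametes: aETs×4, aEts×4, aeTs×4, aets×4
AaeeTtSs×aaEeTtss grid (16·16=256): AaEeTTSs=8 AaEeTTss=8 AaEeTtSs=16 AaEeTtss=16 AaEettSs=8 AaEettss=8 AaeeTTSs=8 AaeeTTss=8 AaeeTtSs=16 AaeeTtss=16 AaeettSs=8 Aaeettss=8 aaEeTTSs=8 aaEeTTss=8 aaEeTtSs=16 aaEeTtss=16 aaEettSs=8 aaEettss=8 aaeeTTSs=8 aaeeTTss=8 aaeeTtSs=16 aaeeTtss=16 aaeettSs=8 aaeettss=8
AaEeTTSs hits 8/256; gcd=8; 8÷8/256÷8 = 1/32

P(AaEeTTSs) = 1/32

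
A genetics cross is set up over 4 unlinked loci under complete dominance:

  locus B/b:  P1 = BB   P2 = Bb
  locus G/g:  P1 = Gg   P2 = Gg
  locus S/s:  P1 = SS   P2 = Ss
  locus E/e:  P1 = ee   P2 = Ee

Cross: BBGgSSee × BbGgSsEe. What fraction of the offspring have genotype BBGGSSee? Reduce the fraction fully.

BBGgSSee gametes: BGSe×8, BgSe×8
BbGgSsEe gametes: BGSE×1, BGSe×1, BGsE×1, BGse×1, BgSE×1, BgSe×1, BgsE×1, Bgse×1, bGSE×1, bGSe×1, bGsE×1, bGse×1, bgSE×1, bgSe×1, bgsE×1, bgse×1
BBGgSSee×BbGgSsEe grid (16·16=256): BBGGSSEe=8 BBGGSSee=8 BBGGSsEe=8 BBGGSsee=8 BBGgSSEe=16 BBGgSSee=16 BBGgSsEe=16 BBGgSsee=16 BBggSSEe=8 BBggSSee=8 BBggSsEe=8 BBggSsee=8 BbGGSSEe=8 BbGGSSee=8 BbGGSsEe=8 BbGGSsee=8 BbGgSSEe=16 BbGgSSee=16 BbGgSsEe=16 BbGgSsee=16 BbggSSEe=8 BbggSSee=8 BbggSsEe=8 BbggSsee=8
BBGGSSee hits 8/256; gcd=8; 8÷8/256÷8 = 1/32

P(BBGGSSee) = 1/32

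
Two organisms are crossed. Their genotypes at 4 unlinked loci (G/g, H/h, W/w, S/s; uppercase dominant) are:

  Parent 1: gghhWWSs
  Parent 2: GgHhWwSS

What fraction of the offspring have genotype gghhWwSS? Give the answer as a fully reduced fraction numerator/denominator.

P(gghhWwSS) = 1/16

gghhWWSs gametes: ghWS×8, ghWs×8
GgHhWwSS gametes: GHWS×2, GHwS×2, GhWS×2, GhwS×2, gHWS×2, gHwS×2, ghWS×2, ghwS×2
gghhWWSs×GgHhWwSS grid (16·16=256): GgHhWWSS=16 GgHhWWSs=16 GgHhWwSS=16 GgHhWwSs=16 GghhWWSS=16 GghhWWSs=16 GghhWwSS=16 GghhWwSs=16 ggHhWWSS=16 ggHhWWSs=16 ggHhWwSS=16 ggHhWwSs=16 gghhWWSS=16 gghhWWSs=16 gghhWwSS=16 gghhWwSs=16
gghhWwSS hits 16/256; gcd=16; 16÷16/256÷16 = 1/16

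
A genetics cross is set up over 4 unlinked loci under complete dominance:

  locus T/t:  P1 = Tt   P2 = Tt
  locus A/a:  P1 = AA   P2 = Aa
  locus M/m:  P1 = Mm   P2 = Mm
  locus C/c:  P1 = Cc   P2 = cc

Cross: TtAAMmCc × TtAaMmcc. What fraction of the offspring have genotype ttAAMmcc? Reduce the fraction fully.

P(ttAAMmcc) = 1/32

TtAAMmCc gametes: TAMC×2, TAMc×2, TAmC×2, TAmc×2, tAMC×2, tAMc×2, tAmC×2, tAmc×2
TtAaMmcc gametes: TAMc×2, TAmc×2, TaMc×2, Tamc×2, tAMc×2, tAmc×2, taMc×2, tamc×2
TtAAMmCc×TtAaMmcc grid (16·16=256): TTAAMMCc=4 TTAAMMcc=4 TTAAMmCc=8 TTAAMmcc=8 TTAAmmCc=4 TTAAmmcc=4 TTAaMMCc=4 TTAaMMcc=4 TTAaMmCc=8 TTAaMmcc=8 TTAammCc=4 TTAammcc=4 TtAAMMCc=8 TtAAMMcc=8 TtAAMmCc=16 TtAAMmcc=16 TtAAmmCc=8 TtAAmmcc=8 TtAaMMCc=8 TtAaMMcc=8 TtAaMmCc=16 TtAaMmcc=16 TtAammCc=8 TtAammcc=8 ttAAMMCc=4 ttAAMMcc=4 ttAAMmCc=8 ttAAMmcc=8 ttAAmmCc=4 ttAAmmcc=4 ttAaMMCc=4 ttAaMMcc=4 ttAaMmCc=8 ttAaMmcc=8 ttAammCc=4 ttAammcc=4
ttAAMmcc hits 8/256; gcd=8; 8÷8/256÷8 = 1/32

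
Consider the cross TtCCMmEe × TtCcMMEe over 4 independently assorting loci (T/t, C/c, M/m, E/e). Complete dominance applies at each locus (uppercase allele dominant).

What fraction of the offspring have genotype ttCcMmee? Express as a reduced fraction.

P(ttCcMmee) = 1/64

TtCCMmEe gametes: TCME×2, TCMe×2, TCmE×2, TCme×2, tCME×2, tCMe×2, tCmE×2, tCme×2
TtCcMMEe gametes: TCME×2, TCMe×2, TcME×2, TcMe×2, tCME×2, tCMe×2, tcME×2, tcMe×2
TtCCMmEe×TtCcMMEe grid (16·16=256): TTCCMMEE=4 TTCCMMEe=8 TTCCMMee=4 TTCCMmEE=4 TTCCMmEe=8 TTCCMmee=4 TTCcMMEE=4 TTCcMMEe=8 TTCcMMee=4 TTCcMmEE=4 TTCcMmEe=8 TTCcMmee=4 TtCCMMEE=8 TtCCMMEe=16 TtCCMMee=8 TtCCMmEE=8 TtCCMmEe=16 TtCCMmee=8 TtCcMMEE=8 TtCcMMEe=16 TtCcMMee=8 TtCcMmEE=8 TtCcMmEe=16 TtCcMmee=8 ttCCMMEE=4 ttCCMMEe=8 ttCCMMee=4 ttCCMmEE=4 ttCCMmEe=8 ttCCMmee=4 ttCcMMEE=4 ttCcMMEe=8 ttCcMMee=4 ttCcMmEE=4 ttCcMmEe=8 ttCcMmee=4
ttCcMmee hits 4/256; gcd=4; 4÷4/256÷4 = 1/64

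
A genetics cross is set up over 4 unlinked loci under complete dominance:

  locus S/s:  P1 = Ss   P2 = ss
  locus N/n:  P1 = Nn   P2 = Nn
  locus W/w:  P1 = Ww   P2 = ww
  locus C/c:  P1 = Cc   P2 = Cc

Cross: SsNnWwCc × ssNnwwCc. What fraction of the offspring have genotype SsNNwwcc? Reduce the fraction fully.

P(SsNNwwcc) = 1/64

SsNnWwCc gametes: SNWC×1, SNWc×1, SNwC×1, SNwc×1, SnWC×1, SnWc×1, SnwC×1, Snwc×1, sNWC×1, sNWc×1, sNwC×1, sNwc×1, snWC×1, snWc×1, snwC×1, snwc×1
ssNnwwCc gametes: sNwC×4, sNwc×4, snwC×4, snwc×4
SsNnWwCc×ssNnwwCc grid (16·16=256): SsNNWwCC=4 SsNNWwCc=8 SsNNWwcc=4 SsNNwwCC=4 SsNNwwCc=8 SsNNwwcc=4 SsNnWwCC=8 SsNnWwCc=16 SsNnWwcc=8 SsNnwwCC=8 SsNnwwCc=16 SsNnwwcc=8 SsnnWwCC=4 SsnnWwCc=8 SsnnWwcc=4 SsnnwwCC=4 SsnnwwCc=8 Ssnnwwcc=4 ssNNWwCC=4 ssNNWwCc=8 ssNNWwcc=4 ssNNwwCC=4 ssNNwwCc=8 ssNNwwcc=4 ssNnWwCC=8 ssNnWwCc=16 ssNnWwcc=8 ssNnwwCC=8 ssNnwwCc=16 ssNnwwcc=8 ssnnWwCC=4 ssnnWwCc=8 ssnnWwcc=4 ssnnwwCC=4 ssnnwwCc=8 ssnnwwcc=4
SsNNwwcc hits 4/256; gcd=4; 4÷4/256÷4 = 1/64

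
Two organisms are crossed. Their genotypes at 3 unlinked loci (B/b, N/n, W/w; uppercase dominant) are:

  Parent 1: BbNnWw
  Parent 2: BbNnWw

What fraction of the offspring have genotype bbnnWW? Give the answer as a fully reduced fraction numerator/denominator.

P(bbnnWW) = 1/64

BbNnWw gametes: BNW×1, BNw×1, BnW×1, Bnw×1, bNW×1, bNw×1, bnW×1, bnw×1
BbNnWw gametes: BNW×1, BNw×1, BnW×1, Bnw×1, bNW×1, bNw×1, bnW×1, bnw×1
BbNnWw×BbNnWw grid (8·8=64): BBNNWW=1 BBNNWw=2 BBNNww=1 BBNnWW=2 BBNnWw=4 BBNnww=2 BBnnWW=1 BBnnWw=2 BBnnww=1 BbNNWW=2 BbNNWw=4 BbNNww=2 BbNnWW=4 BbNnWw=8 BbNnww=4 BbnnWW=2 BbnnWw=4 Bbnnww=2 bbNNWW=1 bbNNWw=2 bbNNww=1 bbNnWW=2 bbNnWw=4 bbNnww=2 bbnnWW=1 bbnnWw=2 bbnnww=1
bbnnWW hits 1/64; gcd=1; 1÷1/64÷1 = 1/64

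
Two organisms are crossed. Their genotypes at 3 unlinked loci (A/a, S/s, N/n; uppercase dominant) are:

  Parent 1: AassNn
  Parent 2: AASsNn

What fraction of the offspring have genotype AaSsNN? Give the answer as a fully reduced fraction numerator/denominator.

AassNn gametes: AsN×2, Asn×2, asN×2, asn×2
AASsNn gametes: ASN×2, ASn×2, AsN×2, Asn×2
AassNn×AASsNn grid (8·8=64): AASsNN=4 AASsNn=8 AASsnn=4 AAssNN=4 AAssNn=8 AAssnn=4 AaSsNN=4 AaSsNn=8 AaSsnn=4 AassNN=4 AassNn=8 Aassnn=4
AaSsNN hits 4/64; gcd=4; 4÷4/64÷4 = 1/16

P(AaSsNN) = 1/16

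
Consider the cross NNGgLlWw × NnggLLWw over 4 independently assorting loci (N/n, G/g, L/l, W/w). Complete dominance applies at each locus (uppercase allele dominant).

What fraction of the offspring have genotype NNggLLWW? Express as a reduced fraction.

P(NNggLLWW) = 1/32

NNGgLlWw gametes: NGLW×2, NGLw×2, NGlW×2, NGlw×2, NgLW×2, NgLw×2, NglW×2, Nglw×2
NnggLLWw gametes: NgLW×4, NgLw×4, ngLW×4, ngLw×4
NNGgLlWw×NnggLLWw grid (16·16=256): NNGgLLWW=8 NNGgLLWw=16 NNGgLLww=8 NNGgLlWW=8 NNGgLlWw=16 NNGgLlww=8 NNggLLWW=8 NNggLLWw=16 NNggLLww=8 NNggLlWW=8 NNggLlWw=16 NNggLlww=8 NnGgLLWW=8 NnGgLLWw=16 NnGgLLww=8 NnGgLlWW=8 NnGgLlWw=16 NnGgLlww=8 NnggLLWW=8 NnggLLWw=16 NnggLLww=8 NnggLlWW=8 NnggLlWw=16 NnggLlww=8
NNggLLWW hits 8/256; gcd=8; 8÷8/256÷8 = 1/32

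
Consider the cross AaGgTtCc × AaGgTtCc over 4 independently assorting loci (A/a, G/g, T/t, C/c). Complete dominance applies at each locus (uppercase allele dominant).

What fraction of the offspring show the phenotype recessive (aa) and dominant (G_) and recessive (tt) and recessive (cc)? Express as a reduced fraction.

AaGgTtCc gametes: AGTC×1, AGTc×1, AGtC×1, AGtc×1, AgTC×1, AgTc×1, AgtC×1, Agtc×1, aGTC×1, aGTc×1, aGtC×1, aGtc×1, agTC×1, agTc×1, agtC×1, agtc×1
AaGgTtCc gametes: AGTC×1, AGTc×1, AGtC×1, AGtc×1, AgTC×1, AgTc×1, AgtC×1, Agtc×1, aGTC×1, aGTc×1, aGtC×1, aGtc×1, agTC×1, agTc×1, agtC×1, agtc×1
AaGgTtCc×AaGgTtCc grid (16·16=256): AAGGTTCC=1 AAGGTTCc=2 AAGGTTcc=1 AAGGTtCC=2 AAGGTtCc=4 AAGGTtcc=2 AAGGttCC=1 AAGGttCc=2 AAGGttcc=1 AAGgTTCC=2 AAGgTTCc=4 AAGgTTcc=2 AAGgTtCC=4 AAGgTtCc=8 AAGgTtcc=4 AAGgttCC=2 AAGgttCc=4 AAGgttcc=2 AAggTTCC=1 AAggTTCc=2 AAggTTcc=1 AAggTtCC=2 AAggTtCc=4 AAggTtcc=2 AAggttCC=1 AAggttCc=2 AAggttcc=1 AaGGTTCC=2 AaGGTTCc=4 AaGGTTcc=2 AaGGTtCC=4 AaGGTtCc=8 AaGGTtcc=4 AaGGttCC=2 AaGGttCc=4 AaGGttcc=2 AaGgTTCC=4 AaGgTTCc=8 AaGgTTcc=4 AaGgTtCC=8 AaGgTtCc=16 AaGgTtcc=8 AaGgttCC=4 AaGgttCc=8 AaGgttcc=4 AaggTTCC=2 AaggTTCc=4 AaggTTcc=2 AaggTtCC=4 AaggTtCc=8 AaggTtcc=4 AaggttCC=2 AaggttCc=4 Aaggttcc=2 aaGGTTCC=1 aaGGTTCc=2 aaGGTTcc=1 aaGGTtCC=2 aaGGTtCc=4 aaGGTtcc=2 aaGGttCC=1 aaGGttCc=2 aaGGttcc=1 aaGgTTCC=2 aaGgTTCc=4 aaGgTTcc=2 aaGgTtCC=4 aaGgTtCc=8 aaGgTtcc=4 aaGgttCC=2 aaGgttCc=4 aaGgttcc=2 aaggTTCC=1 aaggTTCc=2 aaggTTcc=1 aaggTtCC=2 aaggTtCc=4 aaggTtcc=2 aaggttCC=1 aaggttCc=2 aaggttcc=1
aa G_ tt cc hits 3/256; gcd=1; 3÷1/256÷1 = 3/256

P(aa G_ tt cc) = 3/256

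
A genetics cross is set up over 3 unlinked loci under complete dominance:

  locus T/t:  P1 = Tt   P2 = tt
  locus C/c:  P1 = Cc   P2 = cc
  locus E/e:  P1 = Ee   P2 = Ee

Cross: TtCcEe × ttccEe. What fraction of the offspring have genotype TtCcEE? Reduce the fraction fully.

TtCcEe gametes: TCE×1, TCe×1, TcE×1, Tce×1, tCE×1, tCe×1, tcE×1, tce×1
ttccEe gametes: tcE×4, tce×4
TtCcEe×ttccEe grid (8·8=64): TtCcEE=4 TtCcEe=8 TtCcee=4 TtccEE=4 TtccEe=8 Ttccee=4 ttCcEE=4 ttCcEe=8 ttCcee=4 ttccEE=4 ttccEe=8 ttccee=4
TtCcEE hits 4/64; gcd=4; 4÷4/64÷4 = 1/16

P(TtCcEE) = 1/16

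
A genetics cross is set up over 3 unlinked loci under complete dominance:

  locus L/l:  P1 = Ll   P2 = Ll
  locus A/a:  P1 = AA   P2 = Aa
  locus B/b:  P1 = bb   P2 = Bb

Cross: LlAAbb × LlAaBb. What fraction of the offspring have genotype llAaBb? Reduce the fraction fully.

P(llAaBb) = 1/16

LlAAbb gametes: LAb×4, lAb×4
LlAaBb gametes: LAB×1, LAb×1, LaB×1, Lab×1, lAB×1, lAb×1, laB×1, lab×1
LlAAbb×LlAaBb grid (8·8=64): LLAABb=4 LLAAbb=4 LLAaBb=4 LLAabb=4 LlAABb=8 LlAAbb=8 LlAaBb=8 LlAabb=8 llAABb=4 llAAbb=4 llAaBb=4 llAabb=4
llAaBb hits 4/64; gcd=4; 4÷4/64÷4 = 1/16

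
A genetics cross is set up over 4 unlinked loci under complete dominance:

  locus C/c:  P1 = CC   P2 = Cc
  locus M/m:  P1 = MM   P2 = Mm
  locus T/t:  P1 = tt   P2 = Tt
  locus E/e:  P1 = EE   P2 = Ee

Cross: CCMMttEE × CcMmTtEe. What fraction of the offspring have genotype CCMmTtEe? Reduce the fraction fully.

P(CCMmTtEe) = 1/16

CCMMttEE gametes: CMtE×16
CcMmTtEe gametes: CMTE×1, CMTe×1, CMtE×1, CMte×1, CmTE×1, CmTe×1, CmtE×1, Cmte×1, cMTE×1, cMTe×1, cMtE×1, cMte×1, cmTE×1, cmTe×1, cmtE×1, cmte×1
CCMMttEE×CcMmTtEe grid (16·16=256): CCMMTtEE=16 CCMMTtEe=16 CCMMttEE=16 CCMMttEe=16 CCMmTtEE=16 CCMmTtEe=16 CCMmttEE=16 CCMmttEe=16 CcMMTtEE=16 CcMMTtEe=16 CcMMttEE=16 CcMMttEe=16 CcMmTtEE=16 CcMmTtEe=16 CcMmttEE=16 CcMmttEe=16
CCMmTtEe hits 16/256; gcd=16; 16÷16/256÷16 = 1/16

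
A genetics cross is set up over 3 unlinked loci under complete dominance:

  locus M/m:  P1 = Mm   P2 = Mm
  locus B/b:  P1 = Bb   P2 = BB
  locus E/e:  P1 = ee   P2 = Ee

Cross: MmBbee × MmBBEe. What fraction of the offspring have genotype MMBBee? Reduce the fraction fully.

P(MMBBee) = 1/16

MmBbee gametes: MBe×2, Mbe×2, mBe×2, mbe×2
MmBBEe gametes: MBE×2, MBe×2, mBE×2, mBe×2
MmBbee×MmBBEe grid (8·8=64): MMBBEe=4 MMBBee=4 MMBbEe=4 MMBbee=4 MmBBEe=8 MmBBee=8 MmBbEe=8 MmBbee=8 mmBBEe=4 mmBBee=4 mmBbEe=4 mmBbee=4
MMBBee hits 4/64; gcd=4; 4÷4/64÷4 = 1/16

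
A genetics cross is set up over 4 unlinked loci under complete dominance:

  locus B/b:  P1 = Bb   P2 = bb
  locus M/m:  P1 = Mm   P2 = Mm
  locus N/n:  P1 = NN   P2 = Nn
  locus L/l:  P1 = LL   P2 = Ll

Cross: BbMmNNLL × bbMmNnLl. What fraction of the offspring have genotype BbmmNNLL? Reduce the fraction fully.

P(BbmmNNLL) = 1/32

BbMmNNLL gametes: BMNL×4, BmNL×4, bMNL×4, bmNL×4
bbMmNnLl gametes: bMNL×2, bMNl×2, bMnL×2, bMnl×2, bmNL×2, bmNl×2, bmnL×2, bmnl×2
BbMmNNLL×bbMmNnLl grid (16·16=256): BbMMNNLL=8 BbMMNNLl=8 BbMMNnLL=8 BbMMNnLl=8 BbMmNNLL=16 BbMmNNLl=16 BbMmNnLL=16 BbMmNnLl=16 BbmmNNLL=8 BbmmNNLl=8 BbmmNnLL=8 BbmmNnLl=8 bbMMNNLL=8 bbMMNNLl=8 bbMMNnLL=8 bbMMNnLl=8 bbMmNNLL=16 bbMmNNLl=16 bbMmNnLL=16 bbMmNnLl=16 bbmmNNLL=8 bbmmNNLl=8 bbmmNnLL=8 bbmmNnLl=8
BbmmNNLL hits 8/256; gcd=8; 8÷8/256÷8 = 1/32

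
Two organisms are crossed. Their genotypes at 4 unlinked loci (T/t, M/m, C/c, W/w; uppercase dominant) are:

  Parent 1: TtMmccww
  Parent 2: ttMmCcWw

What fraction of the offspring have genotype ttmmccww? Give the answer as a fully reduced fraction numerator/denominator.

TtMmccww gametes: TMcw×4, Tmcw×4, tMcw×4, tmcw×4
ttMmCcWw gametes: tMCW×2, tMCw×2, tMcW×2, tMcw×2, tmCW×2, tmCw×2, tmcW×2, tmcw×2
TtMmccww×ttMmCcWw grid (16·16=256): TtMMCcWw=8 TtMMCcww=8 TtMMccWw=8 TtMMccww=8 TtMmCcWw=16 TtMmCcww=16 TtMmccWw=16 TtMmccww=16 TtmmCcWw=8 TtmmCcww=8 TtmmccWw=8 Ttmmccww=8 ttMMCcWw=8 ttMMCcww=8 ttMMccWw=8 ttMMccww=8 ttMmCcWw=16 ttMmCcww=16 ttMmccWw=16 ttMmccww=16 ttmmCcWw=8 ttmmCcww=8 ttmmccWw=8 ttmmccww=8
ttmmccww hits 8/256; gcd=8; 8÷8/256÷8 = 1/32

P(ttmmccww) = 1/32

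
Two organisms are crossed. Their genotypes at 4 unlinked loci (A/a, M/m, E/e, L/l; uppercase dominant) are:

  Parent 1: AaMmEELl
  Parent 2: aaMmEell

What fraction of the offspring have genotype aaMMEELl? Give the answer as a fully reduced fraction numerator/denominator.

P(aaMMEELl) = 1/32

AaMmEELl gametes: AMEL×2, AMEl×2, AmEL×2, AmEl×2, aMEL×2, aMEl×2, amEL×2, amEl×2
aaMmEell gametes: aMEl×4, aMel×4, amEl×4, amel×4
AaMmEELl×aaMmEell grid (16·16=256): AaMMEELl=8 AaMMEEll=8 AaMMEeLl=8 AaMMEell=8 AaMmEELl=16 AaMmEEll=16 AaMmEeLl=16 AaMmEell=16 AammEELl=8 AammEEll=8 AammEeLl=8 AammEell=8 aaMMEELl=8 aaMMEEll=8 aaMMEeLl=8 aaMMEell=8 aaMmEELl=16 aaMmEEll=16 aaMmEeLl=16 aaMmEell=16 aammEELl=8 aammEEll=8 aammEeLl=8 aammEell=8
aaMMEELl hits 8/256; gcd=8; 8÷8/256÷8 = 1/32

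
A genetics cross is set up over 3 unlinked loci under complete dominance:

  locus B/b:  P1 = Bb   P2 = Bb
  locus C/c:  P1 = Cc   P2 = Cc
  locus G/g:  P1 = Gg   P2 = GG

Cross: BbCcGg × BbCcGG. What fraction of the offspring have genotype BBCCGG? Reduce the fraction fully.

BbCcGg gametes: BCG×1, BCg×1, BcG×1, Bcg×1, bCG×1, bCg×1, bcG×1, bcg×1
BbCcGG gametes: BCG×2, BcG×2, bCG×2, bcG×2
BbCcGg×BbCcGG grid (8·8=64): BBCCGG=2 BBCCGg=2 BBCcGG=4 BBCcGg=4 BBccGG=2 BBccGg=2 BbCCGG=4 BbCCGg=4 BbCcGG=8 BbCcGg=8 BbccGG=4 BbccGg=4 bbCCGG=2 bbCCGg=2 bbCcGG=4 bbCcGg=4 bbccGG=2 bbccGg=2
BBCCGG hits 2/64; gcd=2; 2÷2/64÷2 = 1/32

P(BBCCGG) = 1/32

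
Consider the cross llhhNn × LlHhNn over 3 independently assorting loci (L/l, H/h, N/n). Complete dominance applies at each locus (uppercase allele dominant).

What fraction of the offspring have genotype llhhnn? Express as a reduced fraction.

P(llhhnn) = 1/16

llhhNn gametes: lhN×4, lhn×4
LlHhNn gametes: LHN×1, LHn×1, LhN×1, Lhn×1, lHN×1, lHn×1, lhN×1, lhn×1
llhhNn×LlHhNn grid (8·8=64): LlHhNN=4 LlHhNn=8 LlHhnn=4 LlhhNN=4 LlhhNn=8 Llhhnn=4 llHhNN=4 llHhNn=8 llHhnn=4 llhhNN=4 llhhNn=8 llhhnn=4
llhhnn hits 4/64; gcd=4; 4÷4/64÷4 = 1/16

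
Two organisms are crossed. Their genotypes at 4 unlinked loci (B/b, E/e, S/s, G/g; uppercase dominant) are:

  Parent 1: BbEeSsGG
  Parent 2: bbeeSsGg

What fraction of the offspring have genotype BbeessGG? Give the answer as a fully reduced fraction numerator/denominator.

P(BbeessGG) = 1/32

BbEeSsGG gametes: BESG×2, BEsG×2, BeSG×2, BesG×2, bESG×2, bEsG×2, beSG×2, besG×2
bbeeSsGg gametes: beSG×4, beSg×4, besG×4, besg×4
BbEeSsGG×bbeeSsGg grid (16·16=256): BbEeSSGG=8 BbEeSSGg=8 BbEeSsGG=16 BbEeSsGg=16 BbEessGG=8 BbEessGg=8 BbeeSSGG=8 BbeeSSGg=8 BbeeSsGG=16 BbeeSsGg=16 BbeessGG=8 BbeessGg=8 bbEeSSGG=8 bbEeSSGg=8 bbEeSsGG=16 bbEeSsGg=16 bbEessGG=8 bbEessGg=8 bbeeSSGG=8 bbeeSSGg=8 bbeeSsGG=16 bbeeSsGg=16 bbeessGG=8 bbeessGg=8
BbeessGG hits 8/256; gcd=8; 8÷8/256÷8 = 1/32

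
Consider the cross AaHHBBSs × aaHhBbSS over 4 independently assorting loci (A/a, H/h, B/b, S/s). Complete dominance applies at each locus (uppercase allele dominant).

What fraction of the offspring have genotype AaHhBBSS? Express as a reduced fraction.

P(AaHhBBSS) = 1/16

AaHHBBSs gametes: AHBS×4, AHBs×4, aHBS×4, aHBs×4
aaHhBbSS gametes: aHBS×4, aHbS×4, ahBS×4, ahbS×4
AaHHBBSs×aaHhBbSS grid (16·16=256): AaHHBBSS=16 AaHHBBSs=16 AaHHBbSS=16 AaHHBbSs=16 AaHhBBSS=16 AaHhBBSs=16 AaHhBbSS=16 AaHhBbSs=16 aaHHBBSS=16 aaHHBBSs=16 aaHHBbSS=16 aaHHBbSs=16 aaHhBBSS=16 aaHhBBSs=16 aaHhBbSS=16 aaHhBbSs=16
AaHhBBSS hits 16/256; gcd=16; 16÷16/256÷16 = 1/16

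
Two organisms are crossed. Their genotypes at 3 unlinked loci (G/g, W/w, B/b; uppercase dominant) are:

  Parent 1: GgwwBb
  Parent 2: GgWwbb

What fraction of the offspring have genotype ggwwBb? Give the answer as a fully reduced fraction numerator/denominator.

P(ggwwBb) = 1/16

GgwwBb gametes: GwB×2, Gwb×2, gwB×2, gwb×2
GgWwbb gametes: GWb×2, Gwb×2, gWb×2, gwb×2
GgwwBb×GgWwbb grid (8·8=64): GGWwBb=4 GGWwbb=4 GGwwBb=4 GGwwbb=4 GgWwBb=8 GgWwbb=8 GgwwBb=8 Ggwwbb=8 ggWwBb=4 ggWwbb=4 ggwwBb=4 ggwwbb=4
ggwwBb hits 4/64; gcd=4; 4÷4/64÷4 = 1/16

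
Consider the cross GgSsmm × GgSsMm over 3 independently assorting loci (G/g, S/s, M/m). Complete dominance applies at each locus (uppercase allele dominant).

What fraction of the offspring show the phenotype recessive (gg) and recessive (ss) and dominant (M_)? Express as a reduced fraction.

P(gg ss M_) = 1/32

GgSsmm gametes: GSm×2, Gsm×2, gSm×2, gsm×2
GgSsMm gametes: GSM×1, GSm×1, GsM×1, Gsm×1, gSM×1, gSm×1, gsM×1, gsm×1
GgSsmm×GgSsMm grid (8·8=64): GGSSMm=2 GGSSmm=2 GGSsMm=4 GGSsmm=4 GGssMm=2 GGssmm=2 GgSSMm=4 GgSSmm=4 GgSsMm=8 GgSsmm=8 GgssMm=4 Ggssmm=4 ggSSMm=2 ggSSmm=2 ggSsMm=4 ggSsmm=4 ggssMm=2 ggssmm=2
gg ss M_ hits 2/64; gcd=2; 2÷2/64÷2 = 1/32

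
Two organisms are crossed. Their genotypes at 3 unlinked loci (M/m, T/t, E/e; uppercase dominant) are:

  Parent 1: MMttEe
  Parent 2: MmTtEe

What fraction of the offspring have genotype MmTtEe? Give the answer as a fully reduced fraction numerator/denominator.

MMttEe gametes: MtE×4, Mte×4
MmTtEe gametes: MTE×1, MTe×1, MtE×1, Mte×1, mTE×1, mTe×1, mtE×1, mte×1
MMttEe×MmTtEe grid (8·8=64): MMTtEE=4 MMTtEe=8 MMTtee=4 MMttEE=4 MMttEe=8 MMttee=4 MmTtEE=4 MmTtEe=8 MmTtee=4 MmttEE=4 MmttEe=8 Mmttee=4
MmTtEe hits 8/64; gcd=8; 8÷8/64÷8 = 1/8

P(MmTtEe) = 1/8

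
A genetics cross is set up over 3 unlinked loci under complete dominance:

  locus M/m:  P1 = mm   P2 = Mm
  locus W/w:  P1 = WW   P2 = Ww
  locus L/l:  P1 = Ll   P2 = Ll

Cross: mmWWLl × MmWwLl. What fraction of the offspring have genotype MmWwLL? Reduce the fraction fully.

mmWWLl gametes: mWL×4, mWl×4
MmWwLl gametes: MWL×1, MWl×1, MwL×1, Mwl×1, mWL×1, mWl×1, mwL×1, mwl×1
mmWWLl×MmWwLl grid (8·8=64): MmWWLL=4 MmWWLl=8 MmWWll=4 MmWwLL=4 MmWwLl=8 MmWwll=4 mmWWLL=4 mmWWLl=8 mmWWll=4 mmWwLL=4 mmWwLl=8 mmWwll=4
MmWwLL hits 4/64; gcd=4; 4÷4/64÷4 = 1/16

P(MmWwLL) = 1/16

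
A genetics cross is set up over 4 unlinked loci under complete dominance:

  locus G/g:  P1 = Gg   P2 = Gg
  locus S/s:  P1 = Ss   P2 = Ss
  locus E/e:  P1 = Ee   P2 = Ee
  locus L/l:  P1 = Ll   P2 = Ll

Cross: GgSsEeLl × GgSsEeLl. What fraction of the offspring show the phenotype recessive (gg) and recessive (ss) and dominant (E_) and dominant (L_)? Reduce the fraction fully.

GgSsEeLl gametes: GSEL×1, GSEl×1, GSeL×1, GSel×1, GsEL×1, GsEl×1, GseL×1, Gsel×1, gSEL×1, gSEl×1, gSeL×1, gSel×1, gsEL×1, gsEl×1, gseL×1, gsel×1
GgSsEeLl gametes: GSEL×1, GSEl×1, GSeL×1, GSel×1, GsEL×1, GsEl×1, GseL×1, Gsel×1, gSEL×1, gSEl×1, gSeL×1, gSel×1, gsEL×1, gsEl×1, gseL×1, gsel×1
GgSsEeLl×GgSsEeLl grid (16·16=256): GGSSEELL=1 GGSSEELl=2 GGSSEEll=1 GGSSEeLL=2 GGSSEeLl=4 GGSSEell=2 GGSSeeLL=1 GGSSeeLl=2 GGSSeell=1 GGSsEELL=2 GGSsEELl=4 GGSsEEll=2 GGSsEeLL=4 GGSsEeLl=8 GGSsEell=4 GGSseeLL=2 GGSseeLl=4 GGSseell=2 GGssEELL=1 GGssEELl=2 GGssEEll=1 GGssEeLL=2 GGssEeLl=4 GGssEell=2 GGsseeLL=1 GGsseeLl=2 GGsseell=1 GgSSEELL=2 GgSSEELl=4 GgSSEEll=2 GgSSEeLL=4 GgSSEeLl=8 GgSSEell=4 GgSSeeLL=2 GgSSeeLl=4 GgSSeell=2 GgSsEELL=4 GgSsEELl=8 GgSsEEll=4 GgSsEeLL=8 GgSsEeLl=16 GgSsEell=8 GgSseeLL=4 GgSseeLl=8 GgSseell=4 GgssEELL=2 GgssEELl=4 GgssEEll=2 GgssEeLL=4 GgssEeLl=8 GgssEell=4 GgsseeLL=2 GgsseeLl=4 Ggsseell=2 ggSSEELL=1 ggSSEELl=2 ggSSEEll=1 ggSSEeLL=2 ggSSEeLl=4 ggSSEell=2 ggSSeeLL=1 ggSSeeLl=2 ggSSeell=1 ggSsEELL=2 ggSsEELl=4 ggSsEEll=2 ggSsEeLL=4 ggSsEeLl=8 ggSsEell=4 ggSseeLL=2 ggSseeLl=4 ggSseell=2 ggssEELL=1 ggssEELl=2 ggssEEll=1 ggssEeLL=2 ggssEeLl=4 ggssEell=2 ggsseeLL=1 ggsseeLl=2 ggsseell=1
gg ss E_ L_ hits 9/256; gcd=1; 9÷1/256÷1 = 9/256

P(gg ss E_ L_) = 9/256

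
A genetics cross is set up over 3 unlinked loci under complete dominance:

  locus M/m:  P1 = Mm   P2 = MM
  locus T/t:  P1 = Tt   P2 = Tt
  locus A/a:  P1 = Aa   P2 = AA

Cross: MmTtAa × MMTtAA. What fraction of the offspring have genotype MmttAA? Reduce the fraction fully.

MmTtAa gametes: MTA×1, MTa×1, MtA×1, Mta×1, mTA×1, mTa×1, mtA×1, mta×1
MMTtAA gametes: MTA×4, MtA×4
MmTtAa×MMTtAA grid (8·8=64): MMTTAA=4 MMTTAa=4 MMTtAA=8 MMTtAa=8 MMttAA=4 MMttAa=4 MmTTAA=4 MmTTAa=4 MmTtAA=8 MmTtAa=8 MmttAA=4 MmttAa=4
MmttAA hits 4/64; gcd=4; 4÷4/64÷4 = 1/16

P(MmttAA) = 1/16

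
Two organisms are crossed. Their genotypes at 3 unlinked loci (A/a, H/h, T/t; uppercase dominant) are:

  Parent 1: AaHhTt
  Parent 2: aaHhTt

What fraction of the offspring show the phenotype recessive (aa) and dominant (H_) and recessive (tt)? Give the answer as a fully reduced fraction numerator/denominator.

AaHhTt gametes: AHT×1, AHt×1, AhT×1, Aht×1, aHT×1, aHt×1, ahT×1, aht×1
aaHhTt gametes: aHT×2, aHt×2, ahT×2, aht×2
AaHhTt×aaHhTt grid (8·8=64): AaHHTT=2 AaHHTt=4 AaHHtt=2 AaHhTT=4 AaHhTt=8 AaHhtt=4 AahhTT=2 AahhTt=4 Aahhtt=2 aaHHTT=2 aaHHTt=4 aaHHtt=2 aaHhTT=4 aaHhTt=8 aaHhtt=4 aahhTT=2 aahhTt=4 aahhtt=2
aa H_ tt hits 6/64; gcd=2; 6÷2/64÷2 = 3/32

P(aa H_ tt) = 3/32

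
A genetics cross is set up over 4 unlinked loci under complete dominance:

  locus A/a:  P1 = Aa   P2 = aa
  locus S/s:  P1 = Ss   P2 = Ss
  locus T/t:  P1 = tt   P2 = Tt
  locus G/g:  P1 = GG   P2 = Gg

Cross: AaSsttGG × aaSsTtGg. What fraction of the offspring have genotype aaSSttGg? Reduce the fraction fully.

AaSsttGG gametes: AStG×4, AstG×4, aStG×4, astG×4
aaSsTtGg gametes: aSTG×2, aSTg×2, aStG×2, aStg×2, asTG×2, asTg×2, astG×2, astg×2
AaSsttGG×aaSsTtGg grid (16·16=256): AaSSTtGG=8 AaSSTtGg=8 AaSSttGG=8 AaSSttGg=8 AaSsTtGG=16 AaSsTtGg=16 AaSsttGG=16 AaSsttGg=16 AassTtGG=8 AassTtGg=8 AassttGG=8 AassttGg=8 aaSSTtGG=8 aaSSTtGg=8 aaSSttGG=8 aaSSttGg=8 aaSsTtGG=16 aaSsTtGg=16 aaSsttGG=16 aaSsttGg=16 aassTtGG=8 aassTtGg=8 aassttGG=8 aassttGg=8
aaSSttGg hits 8/256; gcd=8; 8÷8/256÷8 = 1/32

P(aaSSttGg) = 1/32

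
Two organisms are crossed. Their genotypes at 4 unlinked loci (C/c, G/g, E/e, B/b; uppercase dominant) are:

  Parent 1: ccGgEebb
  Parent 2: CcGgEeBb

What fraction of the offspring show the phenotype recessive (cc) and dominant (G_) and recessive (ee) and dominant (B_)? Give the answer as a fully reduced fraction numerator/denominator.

ccGgEebb gametes: cGEb×4, cGeb×4, cgEb×4, cgeb×4
CcGgEeBb gametes: CGEB×1, CGEb×1, CGeB×1, CGeb×1, CgEB×1, CgEb×1, CgeB×1, Cgeb×1, cGEB×1, cGEb×1, cGeB×1, cGeb×1, cgEB×1, cgEb×1, cgeB×1, cgeb×1
ccGgEebb×CcGgEeBb grid (16·16=256): CcGGEEBb=4 CcGGEEbb=4 CcGGEeBb=8 CcGGEebb=8 CcGGeeBb=4 CcGGeebb=4 CcGgEEBb=8 CcGgEEbb=8 CcGgEeBb=16 CcGgEebb=16 CcGgeeBb=8 CcGgeebb=8 CcggEEBb=4 CcggEEbb=4 CcggEeBb=8 CcggEebb=8 CcggeeBb=4 Ccggeebb=4 ccGGEEBb=4 ccGGEEbb=4 ccGGEeBb=8 ccGGEebb=8 ccGGeeBb=4 ccGGeebb=4 ccGgEEBb=8 ccGgEEbb=8 ccGgEeBb=16 ccGgEebb=16 ccGgeeBb=8 ccGgeebb=8 ccggEEBb=4 ccggEEbb=4 ccggEeBb=8 ccggEebb=8 ccggeeBb=4 ccggeebb=4
cc G_ ee B_ hits 12/256; gcd=4; 12÷4/256÷4 = 3/64

P(cc G_ ee B_) = 3/64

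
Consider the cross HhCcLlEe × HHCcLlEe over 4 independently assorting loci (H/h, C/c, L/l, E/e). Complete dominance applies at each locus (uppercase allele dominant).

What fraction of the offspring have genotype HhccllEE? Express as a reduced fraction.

P(HhccllEE) = 1/128

HhCcLlEe gametes: HCLE×1, HCLe×1, HClE×1, HCle×1, HcLE×1, HcLe×1, HclE×1, Hcle×1, hCLE×1, hCLe×1, hClE×1, hCle×1, hcLE×1, hcLe×1, hclE×1, hcle×1
HHCcLlEe gametes: HCLE×2, HCLe×2, HClE×2, HCle×2, HcLE×2, HcLe×2, HclE×2, Hcle×2
HhCcLlEe×HHCcLlEe grid (16·16=256): HHCCLLEE=2 HHCCLLEe=4 HHCCLLee=2 HHCCLlEE=4 HHCCLlEe=8 HHCCLlee=4 HHCCllEE=2 HHCCllEe=4 HHCCllee=2 HHCcLLEE=4 HHCcLLEe=8 HHCcLLee=4 HHCcLlEE=8 HHCcLlEe=16 HHCcLlee=8 HHCcllEE=4 HHCcllEe=8 HHCcllee=4 HHccLLEE=2 HHccLLEe=4 HHccLLee=2 HHccLlEE=4 HHccLlEe=8 HHccLlee=4 HHccllEE=2 HHccllEe=4 HHccllee=2 HhCCLLEE=2 HhCCLLEe=4 HhCCLLee=2 HhCCLlEE=4 HhCCLlEe=8 HhCCLlee=4 HhCCllEE=2 HhCCllEe=4 HhCCllee=2 HhCcLLEE=4 HhCcLLEe=8 HhCcLLee=4 HhCcLlEE=8 HhCcLlEe=16 HhCcLlee=8 HhCcllEE=4 HhCcllEe=8 HhCcllee=4 HhccLLEE=2 HhccLLEe=4 HhccLLee=2 HhccLlEE=4 HhccLlEe=8 HhccLlee=4 HhccllEE=2 HhccllEe=4 Hhccllee=2
HhccllEE hits 2/256; gcd=2; 2÷2/256÷2 = 1/128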